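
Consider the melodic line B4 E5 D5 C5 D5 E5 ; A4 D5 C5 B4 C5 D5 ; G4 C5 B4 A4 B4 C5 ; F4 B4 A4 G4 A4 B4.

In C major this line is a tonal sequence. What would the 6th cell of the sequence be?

The 6-note cells begin on B4, A4, G4, F4 — each down a 2nd from the last.
Carrying on: E4 → D4.
So cell 6 is D4 G4 F4 E4 F4 G4.

D4 G4 F4 E4 F4 G4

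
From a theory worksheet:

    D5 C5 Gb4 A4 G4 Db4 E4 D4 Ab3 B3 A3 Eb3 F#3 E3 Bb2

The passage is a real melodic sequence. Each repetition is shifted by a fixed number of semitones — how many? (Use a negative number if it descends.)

-5

With a 3-note motive the entries are D5, A4, E4, B3, F#3, each down a 4th from the previous.
D5 to A4 spans -5 semitones.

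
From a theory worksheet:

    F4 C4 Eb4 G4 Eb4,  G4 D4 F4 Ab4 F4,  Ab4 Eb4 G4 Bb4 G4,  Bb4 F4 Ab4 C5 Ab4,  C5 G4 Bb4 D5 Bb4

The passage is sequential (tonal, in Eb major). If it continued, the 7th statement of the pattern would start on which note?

Eb5

The 5-note cells begin on F4, G4, Ab4, Bb4, C5 — each up a 2nd from the last.
Continuing: D5 → Eb5. Statement 7 starts on Eb5.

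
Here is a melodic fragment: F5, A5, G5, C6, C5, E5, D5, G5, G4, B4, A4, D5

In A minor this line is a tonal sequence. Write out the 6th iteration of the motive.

The 4-note cells begin on F5, C5, G4 — each down a 4th from the last.
Carrying on: D4 → A3 → E3.
From E3 the diatonic shape gives E3 G3 F3 B3.

E3 G3 F3 B3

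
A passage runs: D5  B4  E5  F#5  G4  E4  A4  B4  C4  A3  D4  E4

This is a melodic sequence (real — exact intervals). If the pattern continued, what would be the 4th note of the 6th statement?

G2

The unit is 4 notes. Position-4 pitches of the 3 shown cells: F#5, B4, E4.
Each moves down a 5th. Continuing: A3 → D3 → G2.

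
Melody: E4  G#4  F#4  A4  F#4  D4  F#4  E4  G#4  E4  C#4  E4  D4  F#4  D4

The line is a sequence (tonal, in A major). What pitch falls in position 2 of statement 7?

Grouping in 5s, the 2nd note of each cell is G#4, F#4, E4.
Extending down a 2nd: D4 → C#4 → B3 → A3.

A3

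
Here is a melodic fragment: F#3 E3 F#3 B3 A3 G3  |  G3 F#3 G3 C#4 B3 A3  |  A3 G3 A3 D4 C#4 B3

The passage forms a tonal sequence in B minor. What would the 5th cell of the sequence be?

C#4 B3 C#4 F#4 E4 D4

Taking 6-note groups, the heads are F#3, G3, A3: the pattern moves up a 2nd.
Continuing the starts: B3 → C#4.
From C#4 the diatonic shape gives C#4 B3 C#4 F#4 E4 D4.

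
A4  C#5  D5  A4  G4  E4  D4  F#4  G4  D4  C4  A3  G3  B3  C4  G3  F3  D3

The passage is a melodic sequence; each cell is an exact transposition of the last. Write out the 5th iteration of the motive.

Taking 6-note groups, the heads are A4, D4, G3: the pattern moves down a 5th.
Carrying on: C3 → F2.
From F2 the exact shape gives F2 A2 Bb2 F2 Eb2 C2.

F2 A2 Bb2 F2 Eb2 C2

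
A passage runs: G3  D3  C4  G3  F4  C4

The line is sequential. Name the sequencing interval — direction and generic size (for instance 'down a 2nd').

up a 4th

The 2-note cells begin on G3, C4, F4 — each up a 4th from the last.
From G3 to C4: up a 4th.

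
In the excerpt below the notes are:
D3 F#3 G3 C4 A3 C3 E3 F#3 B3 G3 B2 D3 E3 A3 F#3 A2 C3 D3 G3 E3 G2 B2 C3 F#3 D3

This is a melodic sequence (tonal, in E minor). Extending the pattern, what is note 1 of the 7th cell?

E2

Grouping in 5s, the 1st note of each cell is D3, C3, B2, A2, G2.
Extending down a 2nd: F#2 → E2.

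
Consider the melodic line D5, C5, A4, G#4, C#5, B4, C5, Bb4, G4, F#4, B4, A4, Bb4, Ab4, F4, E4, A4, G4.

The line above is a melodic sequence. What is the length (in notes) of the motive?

6

There are 18 notes; a 6-note unit gives 3 cells:
D5 C5 A4 G#4 C#5 B4 | C5 Bb4 G4 F#4 B4 A4 | Bb4 Ab4 F4 E4 A4 G4
That's a consistent down a 2nd shift per cell, and no other grouping gives one.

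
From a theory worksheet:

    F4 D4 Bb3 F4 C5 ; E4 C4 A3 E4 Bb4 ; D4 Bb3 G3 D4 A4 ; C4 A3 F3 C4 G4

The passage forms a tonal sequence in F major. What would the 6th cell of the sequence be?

A3 F3 D3 A3 E4

With a 5-note motive the entries are F4, E4, D4, C4, each down a 2nd from the previous.
Carrying on: Bb3 → A3.
Statement 6 starts on A3 and keeps the same diatonic contour: A3 F3 D3 A3 E4.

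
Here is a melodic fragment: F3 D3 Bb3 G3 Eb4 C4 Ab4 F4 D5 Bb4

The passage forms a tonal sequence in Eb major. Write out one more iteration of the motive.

The 2-note cells begin on F3, Bb3, Eb4, Ab4, D5 — each up a 4th from the last.
So cell 6 is G5 Eb5.

G5 Eb5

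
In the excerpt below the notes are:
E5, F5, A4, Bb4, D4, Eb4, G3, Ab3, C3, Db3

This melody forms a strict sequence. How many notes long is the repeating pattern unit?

10 notes total. Splitting into 5 groups of 2:
E5 F5 | A4 Bb4 | D4 Eb4 | G3 Ab3 | C3 Db3
Each cell is the previous one down a 5th — so the unit is 2 notes.

2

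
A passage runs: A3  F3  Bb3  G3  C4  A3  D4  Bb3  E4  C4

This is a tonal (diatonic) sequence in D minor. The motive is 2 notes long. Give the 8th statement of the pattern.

A4 F4

Unit = 2 notes; the statements start on A3, Bb3, C4, D4, E4, moving up a 2nd each time.
Carrying on: F4 → G4 → A4.
So cell 8 is A4 F4.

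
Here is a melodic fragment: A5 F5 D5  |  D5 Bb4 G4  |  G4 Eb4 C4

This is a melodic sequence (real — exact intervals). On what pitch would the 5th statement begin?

F3

Unit = 3 notes; the statements start on A5, D5, G4, moving down a 5th each time.
Extending the heads down a 5th: C4 → F3.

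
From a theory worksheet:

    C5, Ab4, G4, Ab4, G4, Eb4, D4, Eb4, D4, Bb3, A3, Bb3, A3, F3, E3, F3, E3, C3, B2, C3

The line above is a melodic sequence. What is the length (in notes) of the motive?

4

There are 20 notes; a 4-note unit gives 5 cells:
C5 Ab4 G4 Ab4 | G4 Eb4 D4 Eb4 | D4 Bb3 A3 Bb3 | A3 F3 E3 F3 | E3 C3 B2 C3
That's a consistent down a 4th shift per cell, and no other grouping gives one.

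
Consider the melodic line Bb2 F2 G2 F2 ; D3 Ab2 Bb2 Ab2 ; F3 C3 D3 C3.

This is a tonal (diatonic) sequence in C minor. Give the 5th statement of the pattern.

With a 4-note motive the entries are Bb2, D3, F3, each up a 3rd from the previous.
Continuing the starts: Ab3 → C4.
So cell 5 is C4 G3 Ab3 G3.

C4 G3 Ab3 G3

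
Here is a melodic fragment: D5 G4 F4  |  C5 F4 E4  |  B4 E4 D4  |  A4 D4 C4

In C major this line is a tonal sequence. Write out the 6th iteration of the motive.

F4 B3 A3

The 3-note cells begin on D5, C5, B4, A4 — each down a 2nd from the last.
Extending down a 2nd: G4 → F4.
So cell 6 is F4 B3 A3.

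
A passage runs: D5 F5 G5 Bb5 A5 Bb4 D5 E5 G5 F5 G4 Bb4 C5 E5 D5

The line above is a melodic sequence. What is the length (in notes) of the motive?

15 notes total. Splitting into 3 groups of 5:
D5 F5 G5 Bb5 A5 | Bb4 D5 E5 G5 F5 | G4 Bb4 C5 E5 D5
That's a consistent down a 3rd shift per cell, and no other grouping gives one.

5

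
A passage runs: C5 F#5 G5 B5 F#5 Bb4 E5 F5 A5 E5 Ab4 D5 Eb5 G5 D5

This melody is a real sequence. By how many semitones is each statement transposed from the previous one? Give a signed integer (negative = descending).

-2

With a 5-note motive the entries are C5, Bb4, Ab4, each down a 2nd from the previous.
Counting half-steps from C5 to Bb4: -2.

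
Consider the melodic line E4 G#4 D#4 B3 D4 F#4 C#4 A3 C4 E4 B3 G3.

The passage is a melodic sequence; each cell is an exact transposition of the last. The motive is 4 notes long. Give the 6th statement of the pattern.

Taking 4-note groups, the heads are E4, D4, C4: the pattern moves down a 2nd.
Carrying on: Bb3 → Ab3 → Gb3.
Statement 6 starts on Gb3 and keeps the same exact contour: Gb3 Bb3 F3 Db3.

Gb3 Bb3 F3 Db3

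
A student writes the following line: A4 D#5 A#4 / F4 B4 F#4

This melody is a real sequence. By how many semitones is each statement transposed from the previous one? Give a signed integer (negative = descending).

-4

Unit = 3 notes; the statements start on A4, F4, moving down a 3rd each time.
Counting half-steps from A4 to F4: -4.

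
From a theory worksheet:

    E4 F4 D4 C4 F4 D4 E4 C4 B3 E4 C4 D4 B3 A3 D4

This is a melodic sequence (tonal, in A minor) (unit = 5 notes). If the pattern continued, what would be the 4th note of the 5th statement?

Grouping in 5s, the 4th note of each cell is C4, B3, A3.
Carrying that down a 2nd forward: G3 → F3.

F3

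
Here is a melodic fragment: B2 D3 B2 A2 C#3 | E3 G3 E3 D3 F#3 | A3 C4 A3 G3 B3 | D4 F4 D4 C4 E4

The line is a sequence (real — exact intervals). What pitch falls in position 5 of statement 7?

G5

With 5-note cells, note 5 of each statement runs C#3, F#3, B3, E4.
Carrying that up a 4th forward: A4 → D5 → G5.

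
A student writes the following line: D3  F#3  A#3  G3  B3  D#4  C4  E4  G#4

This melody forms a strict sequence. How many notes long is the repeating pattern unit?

3

There are 9 notes; a 3-note unit gives 3 cells:
D3 F#3 A#3 | G3 B3 D#4 | C4 E4 G#4
That's a consistent up a 4th shift per cell, and no other grouping gives one.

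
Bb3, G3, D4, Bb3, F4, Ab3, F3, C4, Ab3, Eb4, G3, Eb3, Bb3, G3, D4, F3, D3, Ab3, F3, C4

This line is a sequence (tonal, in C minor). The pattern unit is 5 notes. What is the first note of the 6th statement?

D3

The 5-note cells begin on Bb3, Ab3, G3, F3 — each down a 2nd from the last.
Extending the heads down a 2nd: Eb3 → D3.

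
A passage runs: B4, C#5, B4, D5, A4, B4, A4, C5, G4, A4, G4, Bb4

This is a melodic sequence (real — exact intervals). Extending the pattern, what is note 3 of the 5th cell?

With 4-note cells, note 3 of each statement runs B4, A4, G4.
Carrying that down a 2nd forward: F4 → Eb4.

Eb4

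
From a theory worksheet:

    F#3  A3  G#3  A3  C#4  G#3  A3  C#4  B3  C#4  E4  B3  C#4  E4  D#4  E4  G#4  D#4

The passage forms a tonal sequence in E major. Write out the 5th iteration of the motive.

Taking 6-note groups, the heads are F#3, A3, C#4: the pattern moves up a 3rd.
Carrying on: E4 → G#4.
Statement 5 starts on G#4 and keeps the same diatonic contour: G#4 B4 A4 B4 D#5 A4.

G#4 B4 A4 B4 D#5 A4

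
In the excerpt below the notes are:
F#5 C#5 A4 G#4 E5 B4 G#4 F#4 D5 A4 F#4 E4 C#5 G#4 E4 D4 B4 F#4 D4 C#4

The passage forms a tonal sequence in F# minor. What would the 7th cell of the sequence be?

With a 4-note motive the entries are F#5, E5, D5, C#5, B4, each down a 2nd from the previous.
Continuing the starts: A4 → G#4.
From G#4 the diatonic shape gives G#4 D4 B3 A3.

G#4 D4 B3 A3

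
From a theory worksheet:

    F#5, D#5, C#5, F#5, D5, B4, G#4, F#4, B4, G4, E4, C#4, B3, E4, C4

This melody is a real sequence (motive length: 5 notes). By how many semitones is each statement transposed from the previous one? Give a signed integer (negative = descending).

-7

Unit = 5 notes; the statements start on F#5, B4, E4, moving down a 5th each time.
Counting half-steps from F#5 to B4: -7.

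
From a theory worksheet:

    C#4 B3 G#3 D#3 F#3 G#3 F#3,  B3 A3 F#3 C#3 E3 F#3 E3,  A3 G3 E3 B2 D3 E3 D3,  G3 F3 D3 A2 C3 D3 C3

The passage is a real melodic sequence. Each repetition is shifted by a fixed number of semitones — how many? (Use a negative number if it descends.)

Unit = 7 notes; the statements start on C#4, B3, A3, G3, moving down a 2nd each time.
Counting half-steps from C#4 to B3: -2.

-2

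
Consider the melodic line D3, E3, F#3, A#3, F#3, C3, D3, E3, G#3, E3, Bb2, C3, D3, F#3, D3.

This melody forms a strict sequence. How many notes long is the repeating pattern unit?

5

Try groups of 5 (3 cells in 15 notes):
D3 E3 F#3 A#3 F#3 | C3 D3 E3 G#3 E3 | Bb2 C3 D3 F#3 D3
Each cell is the previous one down a 2nd — so the unit is 5 notes.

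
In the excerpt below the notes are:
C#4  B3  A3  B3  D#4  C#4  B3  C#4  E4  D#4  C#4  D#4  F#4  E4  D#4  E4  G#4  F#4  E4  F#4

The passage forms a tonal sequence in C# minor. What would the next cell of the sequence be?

A4 G#4 F#4 G#4

Unit = 4 notes; the statements start on C#4, D#4, E4, F#4, G#4, moving up a 2nd each time.
So cell 6 is A4 G#4 F#4 G#4.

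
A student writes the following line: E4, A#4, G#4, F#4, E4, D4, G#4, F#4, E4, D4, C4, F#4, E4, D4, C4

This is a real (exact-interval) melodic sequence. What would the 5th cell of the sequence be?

Ab3 D4 C4 Bb3 Ab3

Taking 5-note groups, the heads are E4, D4, C4: the pattern moves down a 2nd.
Continuing the starts: Bb3 → Ab3.
So cell 5 is Ab3 D4 C4 Bb3 Ab3.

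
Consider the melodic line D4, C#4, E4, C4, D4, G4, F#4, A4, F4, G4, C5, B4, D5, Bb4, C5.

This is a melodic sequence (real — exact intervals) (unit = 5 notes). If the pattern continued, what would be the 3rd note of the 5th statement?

The unit is 5 notes. Position-3 pitches of the 3 shown cells: E4, A4, D5.
Extending up a 4th: G5 → C6.

C6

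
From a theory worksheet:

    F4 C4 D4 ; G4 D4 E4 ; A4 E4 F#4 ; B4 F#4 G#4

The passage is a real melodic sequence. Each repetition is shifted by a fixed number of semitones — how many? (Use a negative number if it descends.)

2

With a 3-note motive the entries are F4, G4, A4, B4, each up a 2nd from the previous.
Counting half-steps from F4 to G4: 2.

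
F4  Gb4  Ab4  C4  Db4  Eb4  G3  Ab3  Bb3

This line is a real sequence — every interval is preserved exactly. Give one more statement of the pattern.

With a 3-note motive the entries are F4, C4, G3, each down a 4th from the previous.
From D3 the exact shape gives D3 Eb3 F3.

D3 Eb3 F3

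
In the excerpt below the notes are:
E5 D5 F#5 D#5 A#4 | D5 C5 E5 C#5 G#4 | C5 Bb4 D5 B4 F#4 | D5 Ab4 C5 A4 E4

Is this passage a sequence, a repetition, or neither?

neither

Note 1 of cell 4 is D5; if this were a sequence it would be Bb4. No unit length gives a consistent transposition pattern.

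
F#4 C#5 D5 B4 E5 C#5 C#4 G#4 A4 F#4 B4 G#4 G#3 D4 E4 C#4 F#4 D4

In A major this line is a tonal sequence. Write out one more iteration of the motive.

Taking 6-note groups, the heads are F#4, C#4, G#3: the pattern moves down a 4th.
Statement 4 starts on D3 and keeps the same diatonic contour: D3 A3 B3 G#3 C#4 A3.

D3 A3 B3 G#3 C#4 A3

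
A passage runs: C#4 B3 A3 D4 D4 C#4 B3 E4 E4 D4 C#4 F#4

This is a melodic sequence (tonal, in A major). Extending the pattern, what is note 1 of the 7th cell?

B4

The unit is 4 notes. Position-1 pitches of the 3 shown cells: C#4, D4, E4.
Carrying that up a 2nd forward: F#4 → G#4 → A4 → B4.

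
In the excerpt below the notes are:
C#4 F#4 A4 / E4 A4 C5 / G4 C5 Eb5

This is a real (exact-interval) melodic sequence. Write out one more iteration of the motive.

The 3-note cells begin on C#4, E4, G4 — each up a 3rd from the last.
Statement 4 starts on Bb4 and keeps the same exact contour: Bb4 Eb5 Gb5.

Bb4 Eb5 Gb5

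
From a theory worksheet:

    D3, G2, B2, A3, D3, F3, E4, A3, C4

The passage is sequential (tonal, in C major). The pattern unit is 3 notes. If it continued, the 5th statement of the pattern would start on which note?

The 3-note cells begin on D3, A3, E4 — each up a 5th from the last.
Continuing: B4 → F5. Statement 5 starts on F5.

F5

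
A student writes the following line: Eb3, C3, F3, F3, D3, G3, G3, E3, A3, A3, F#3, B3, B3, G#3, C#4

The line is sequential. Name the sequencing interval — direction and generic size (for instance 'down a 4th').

The 3-note cells begin on Eb3, F3, G3, A3, B3 — each up a 2nd from the last.
From Eb3 to F3: up a 2nd.

up a 2nd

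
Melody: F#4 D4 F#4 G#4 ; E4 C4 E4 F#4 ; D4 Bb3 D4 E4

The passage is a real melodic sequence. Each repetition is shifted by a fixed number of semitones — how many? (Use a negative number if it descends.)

Taking 4-note groups, the heads are F#4, E4, D4: the pattern moves down a 2nd.
Counting half-steps from F#4 to E4: -2.

-2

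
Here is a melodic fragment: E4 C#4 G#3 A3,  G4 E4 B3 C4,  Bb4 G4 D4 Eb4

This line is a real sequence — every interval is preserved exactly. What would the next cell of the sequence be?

Taking 4-note groups, the heads are E4, G4, Bb4: the pattern moves up a 3rd.
From Db5 the exact shape gives Db5 Bb4 F4 Gb4.

Db5 Bb4 F4 Gb4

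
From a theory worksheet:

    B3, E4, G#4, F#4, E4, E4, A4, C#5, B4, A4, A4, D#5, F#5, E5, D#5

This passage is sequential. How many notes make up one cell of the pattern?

There are 15 notes; a 5-note unit gives 3 cells:
B3 E4 G#4 F#4 E4 | E4 A4 C#5 B4 A4 | A4 D#5 F#5 E5 D#5
Each cell is the previous one up a 4th — so the unit is 5 notes.

5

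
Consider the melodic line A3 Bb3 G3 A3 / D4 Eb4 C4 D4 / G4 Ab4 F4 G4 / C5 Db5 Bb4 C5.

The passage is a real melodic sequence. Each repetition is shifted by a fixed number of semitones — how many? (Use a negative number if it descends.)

5

Taking 4-note groups, the heads are A3, D4, G4, C5: the pattern moves up a 4th.
A3 to D4 spans +5 semitones.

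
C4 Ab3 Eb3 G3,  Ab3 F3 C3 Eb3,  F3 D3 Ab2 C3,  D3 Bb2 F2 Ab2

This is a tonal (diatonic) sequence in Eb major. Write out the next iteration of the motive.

Bb2 G2 D2 F2

Taking 4-note groups, the heads are C4, Ab3, F3, D3: the pattern moves down a 3rd.
From Bb2 the diatonic shape gives Bb2 G2 D2 F2.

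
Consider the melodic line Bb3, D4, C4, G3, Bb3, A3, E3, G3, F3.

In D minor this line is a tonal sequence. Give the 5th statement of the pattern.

A2 C3 Bb2

With a 3-note motive the entries are Bb3, G3, E3, each down a 3rd from the previous.
Extending down a 3rd: C3 → A2.
So cell 5 is A2 C3 Bb2.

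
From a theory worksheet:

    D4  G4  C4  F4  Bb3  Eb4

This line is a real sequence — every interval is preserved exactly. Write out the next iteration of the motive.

Taking 2-note groups, the heads are D4, C4, Bb3: the pattern moves down a 2nd.
Statement 4 starts on Ab3 and keeps the same exact contour: Ab3 Db4.

Ab3 Db4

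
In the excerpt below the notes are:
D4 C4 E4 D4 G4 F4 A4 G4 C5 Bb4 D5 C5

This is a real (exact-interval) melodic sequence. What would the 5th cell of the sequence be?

Taking 4-note groups, the heads are D4, G4, C5: the pattern moves up a 4th.
Carrying on: F5 → Bb5.
Statement 5 starts on Bb5 and keeps the same exact contour: Bb5 Ab5 C6 Bb5.

Bb5 Ab5 C6 Bb5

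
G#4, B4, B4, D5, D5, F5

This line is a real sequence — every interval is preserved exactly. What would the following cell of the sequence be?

F5 Ab5

With a 2-note motive the entries are G#4, B4, D5, each up a 3rd from the previous.
From F5 the exact shape gives F5 Ab5.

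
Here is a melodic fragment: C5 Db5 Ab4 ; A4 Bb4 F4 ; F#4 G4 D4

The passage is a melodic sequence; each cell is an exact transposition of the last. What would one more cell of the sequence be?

D#4 E4 B3

The 3-note cells begin on C5, A4, F#4 — each down a 3rd from the last.
So cell 4 is D#4 E4 B3.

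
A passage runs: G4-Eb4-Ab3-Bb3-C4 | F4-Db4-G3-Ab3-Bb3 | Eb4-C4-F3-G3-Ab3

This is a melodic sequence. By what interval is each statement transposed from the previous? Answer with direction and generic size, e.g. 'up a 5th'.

Unit = 5 notes; the statements start on G4, F4, Eb4, moving down a 2nd each time.
G4 to F4 is down a 2nd.

down a 2nd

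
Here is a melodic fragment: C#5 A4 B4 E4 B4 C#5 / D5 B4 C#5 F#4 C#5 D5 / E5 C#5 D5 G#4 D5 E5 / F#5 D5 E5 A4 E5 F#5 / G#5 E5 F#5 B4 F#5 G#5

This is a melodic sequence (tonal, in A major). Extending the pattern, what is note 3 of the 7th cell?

The unit is 6 notes. Position-3 pitches of the 5 shown cells: B4, C#5, D5, E5, F#5.
Carrying that up a 2nd forward: G#5 → A5.

A5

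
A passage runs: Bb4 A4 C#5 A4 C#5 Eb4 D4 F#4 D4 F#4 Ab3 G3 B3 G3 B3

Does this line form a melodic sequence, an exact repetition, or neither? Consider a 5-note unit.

Each 5-note cell is the previous one transposed down a 5th.

sequence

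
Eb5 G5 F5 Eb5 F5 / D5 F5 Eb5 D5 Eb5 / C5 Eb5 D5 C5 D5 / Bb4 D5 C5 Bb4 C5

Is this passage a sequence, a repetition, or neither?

Each 5-note cell is the previous one transposed down a 2nd.

sequence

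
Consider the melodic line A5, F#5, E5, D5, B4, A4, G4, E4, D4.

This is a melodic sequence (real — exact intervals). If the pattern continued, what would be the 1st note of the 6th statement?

The unit is 3 notes. Position-1 pitches of the 3 shown cells: A5, D5, G4.
Carrying that down a 5th forward: C4 → F3 → Bb2.

Bb2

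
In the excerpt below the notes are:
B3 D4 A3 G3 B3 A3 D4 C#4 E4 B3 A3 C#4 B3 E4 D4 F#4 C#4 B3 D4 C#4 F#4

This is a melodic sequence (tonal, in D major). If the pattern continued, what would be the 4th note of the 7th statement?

With 7-note cells, note 4 of each statement runs G3, A3, B3.
Extending up a 2nd: C#4 → D4 → E4 → F#4.

F#4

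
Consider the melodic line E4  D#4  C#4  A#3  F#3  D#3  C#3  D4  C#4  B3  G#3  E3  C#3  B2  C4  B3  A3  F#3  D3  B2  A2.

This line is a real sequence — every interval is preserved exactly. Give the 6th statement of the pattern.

The 7-note cells begin on E4, D4, C4 — each down a 2nd from the last.
Carrying on: Bb3 → Ab3 → Gb3.
From Gb3 the exact shape gives Gb3 F3 Eb3 C3 Ab2 F2 Eb2.

Gb3 F3 Eb3 C3 Ab2 F2 Eb2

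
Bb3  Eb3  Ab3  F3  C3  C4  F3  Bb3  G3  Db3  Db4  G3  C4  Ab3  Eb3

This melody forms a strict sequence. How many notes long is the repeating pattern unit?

There are 15 notes; a 5-note unit gives 3 cells:
Bb3 Eb3 Ab3 F3 C3 | C4 F3 Bb3 G3 Db3 | Db4 G3 C4 Ab3 Eb3
That's a consistent up a 2nd shift per cell, and no other grouping gives one.

5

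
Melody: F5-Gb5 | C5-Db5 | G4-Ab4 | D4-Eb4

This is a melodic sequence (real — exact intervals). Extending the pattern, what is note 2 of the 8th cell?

G2

Grouping in 2s, the 2nd note of each cell is Gb5, Db5, Ab4, Eb4.
Extending down a 4th: Bb3 → F3 → C3 → G2.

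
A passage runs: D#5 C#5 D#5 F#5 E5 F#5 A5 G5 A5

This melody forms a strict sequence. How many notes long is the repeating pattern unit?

3

There are 9 notes; a 3-note unit gives 3 cells:
D#5 C#5 D#5 | F#5 E5 F#5 | A5 G5 A5
Each cell is the previous one up a 3rd — so the unit is 3 notes.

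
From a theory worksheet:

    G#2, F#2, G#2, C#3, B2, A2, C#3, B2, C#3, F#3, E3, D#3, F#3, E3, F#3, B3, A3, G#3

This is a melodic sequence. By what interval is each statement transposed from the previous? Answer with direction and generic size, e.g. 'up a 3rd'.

up a 4th

The 6-note cells begin on G#2, C#3, F#3 — each up a 4th from the last.
G#2 to C#3 is up a 4th.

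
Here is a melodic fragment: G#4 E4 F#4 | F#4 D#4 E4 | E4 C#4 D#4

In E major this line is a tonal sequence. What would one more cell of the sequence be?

Taking 3-note groups, the heads are G#4, F#4, E4: the pattern moves down a 2nd.
So cell 4 is D#4 B3 C#4.

D#4 B3 C#4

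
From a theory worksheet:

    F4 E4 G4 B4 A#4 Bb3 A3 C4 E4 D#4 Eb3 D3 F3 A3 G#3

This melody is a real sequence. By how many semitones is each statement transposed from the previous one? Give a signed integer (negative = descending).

Taking 5-note groups, the heads are F4, Bb3, Eb3: the pattern moves down a 5th.
F4 to Bb3 spans -7 semitones.

-7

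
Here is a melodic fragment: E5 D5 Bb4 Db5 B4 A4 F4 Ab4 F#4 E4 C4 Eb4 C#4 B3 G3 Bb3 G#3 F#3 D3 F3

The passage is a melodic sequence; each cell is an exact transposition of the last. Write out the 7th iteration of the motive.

The 4-note cells begin on E5, B4, F#4, C#4, G#3 — each down a 4th from the last.
Carrying on: D#3 → A#2.
From A#2 the exact shape gives A#2 G#2 E2 G2.

A#2 G#2 E2 G2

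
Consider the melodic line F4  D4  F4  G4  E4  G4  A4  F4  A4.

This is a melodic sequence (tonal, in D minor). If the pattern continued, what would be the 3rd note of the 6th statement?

D5

The unit is 3 notes. Position-3 pitches of the 3 shown cells: F4, G4, A4.
Carrying that up a 2nd forward: Bb4 → C5 → D5.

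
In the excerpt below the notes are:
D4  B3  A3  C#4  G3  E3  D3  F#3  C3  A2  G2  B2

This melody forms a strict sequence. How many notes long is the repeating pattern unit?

4

Try groups of 4 (3 cells in 12 notes):
D4 B3 A3 C#4 | G3 E3 D3 F#3 | C3 A2 G2 B2
That's a consistent down a 5th shift per cell, and no other grouping gives one.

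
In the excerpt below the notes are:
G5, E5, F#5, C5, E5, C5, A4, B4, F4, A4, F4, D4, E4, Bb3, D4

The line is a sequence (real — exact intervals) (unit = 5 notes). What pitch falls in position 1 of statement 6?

Ab2

With 5-note cells, note 1 of each statement runs G5, C5, F4.
Carrying that down a 5th forward: Bb3 → Eb3 → Ab2.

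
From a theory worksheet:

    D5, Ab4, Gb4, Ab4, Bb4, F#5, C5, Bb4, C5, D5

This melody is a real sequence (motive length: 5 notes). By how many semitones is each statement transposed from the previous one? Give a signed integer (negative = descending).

Unit = 5 notes; the statements start on D5, F#5, moving up a 3rd each time.
Counting half-steps from D5 to F#5: 4.

4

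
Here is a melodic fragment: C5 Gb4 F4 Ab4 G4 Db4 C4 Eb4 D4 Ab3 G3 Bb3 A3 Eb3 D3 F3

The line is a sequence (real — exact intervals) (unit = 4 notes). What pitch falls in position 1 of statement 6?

B2

The unit is 4 notes. Position-1 pitches of the 4 shown cells: C5, G4, D4, A3.
Each moves down a 4th. Continuing: E3 → B2.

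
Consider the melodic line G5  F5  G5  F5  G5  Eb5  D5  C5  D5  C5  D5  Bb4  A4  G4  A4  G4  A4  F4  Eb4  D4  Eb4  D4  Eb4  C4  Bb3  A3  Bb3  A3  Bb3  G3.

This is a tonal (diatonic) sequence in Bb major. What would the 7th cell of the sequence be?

Unit = 6 notes; the statements start on G5, D5, A4, Eb4, Bb3, moving down a 4th each time.
Continuing the starts: F3 → C3.
From C3 the diatonic shape gives C3 Bb2 C3 Bb2 C3 A2.

C3 Bb2 C3 Bb2 C3 A2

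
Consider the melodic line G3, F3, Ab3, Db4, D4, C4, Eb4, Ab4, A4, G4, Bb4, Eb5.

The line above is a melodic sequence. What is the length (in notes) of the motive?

4

Try groups of 4 (3 cells in 12 notes):
G3 F3 Ab3 Db4 | D4 C4 Eb4 Ab4 | A4 G4 Bb4 Eb5
That's a consistent up a 5th shift per cell, and no other grouping gives one.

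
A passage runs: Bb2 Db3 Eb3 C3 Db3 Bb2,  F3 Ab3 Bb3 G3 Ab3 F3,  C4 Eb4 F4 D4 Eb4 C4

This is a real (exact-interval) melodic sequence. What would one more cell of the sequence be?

G4 Bb4 C5 A4 Bb4 G4

Unit = 6 notes; the statements start on Bb2, F3, C4, moving up a 5th each time.
From G4 the exact shape gives G4 Bb4 C5 A4 Bb4 G4.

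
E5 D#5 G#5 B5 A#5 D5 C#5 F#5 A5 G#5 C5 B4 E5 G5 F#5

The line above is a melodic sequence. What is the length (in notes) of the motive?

5

15 notes total. Splitting into 3 groups of 5:
E5 D#5 G#5 B5 A#5 | D5 C#5 F#5 A5 G#5 | C5 B4 E5 G5 F#5
Each cell is the previous one down a 2nd — so the unit is 5 notes.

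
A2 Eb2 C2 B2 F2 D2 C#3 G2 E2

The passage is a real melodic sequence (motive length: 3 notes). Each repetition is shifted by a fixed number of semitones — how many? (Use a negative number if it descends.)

Unit = 3 notes; the statements start on A2, B2, C#3, moving up a 2nd each time.
A2 to B2 spans +2 semitones.

2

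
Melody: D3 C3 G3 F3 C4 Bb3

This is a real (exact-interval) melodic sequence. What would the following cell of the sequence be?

Taking 2-note groups, the heads are D3, G3, C4: the pattern moves up a 4th.
Statement 4 starts on F4 and keeps the same exact contour: F4 Eb4.

F4 Eb4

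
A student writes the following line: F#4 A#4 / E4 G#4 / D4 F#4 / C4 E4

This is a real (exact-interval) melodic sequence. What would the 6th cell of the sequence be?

Ab3 C4

Taking 2-note groups, the heads are F#4, E4, D4, C4: the pattern moves down a 2nd.
Carrying on: Bb3 → Ab3.
So cell 6 is Ab3 C4.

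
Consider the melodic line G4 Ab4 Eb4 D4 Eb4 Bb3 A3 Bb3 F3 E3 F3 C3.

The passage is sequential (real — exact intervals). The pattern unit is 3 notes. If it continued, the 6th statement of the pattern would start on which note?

The 3-note cells begin on G4, D4, A3, E3 — each down a 4th from the last.
Continuing: B2 → F#2. Statement 6 starts on F#2.

F#2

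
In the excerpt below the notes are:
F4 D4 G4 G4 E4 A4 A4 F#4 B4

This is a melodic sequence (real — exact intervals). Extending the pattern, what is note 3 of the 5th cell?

D#5

With 3-note cells, note 3 of each statement runs G4, A4, B4.
Carrying that up a 2nd forward: C#5 → D#5.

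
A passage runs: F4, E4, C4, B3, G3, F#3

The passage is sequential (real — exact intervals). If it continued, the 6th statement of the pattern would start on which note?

E2

The 2-note cells begin on F4, C4, G3 — each down a 4th from the last.
Extending the heads down a 4th: D3 → A2 → E2.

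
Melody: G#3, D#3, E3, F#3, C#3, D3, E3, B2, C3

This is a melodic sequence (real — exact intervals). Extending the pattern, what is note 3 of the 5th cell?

Ab2

Grouping in 3s, the 3rd note of each cell is E3, D3, C3.
Each moves down a 2nd. Continuing: Bb2 → Ab2.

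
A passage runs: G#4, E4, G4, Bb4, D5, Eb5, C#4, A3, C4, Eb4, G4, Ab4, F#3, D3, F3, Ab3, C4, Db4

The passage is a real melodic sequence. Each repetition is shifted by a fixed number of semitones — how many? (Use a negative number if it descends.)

Taking 6-note groups, the heads are G#4, C#4, F#3: the pattern moves down a 5th.
G#4→C#4 is 61 − 68 = -7 semitones.

-7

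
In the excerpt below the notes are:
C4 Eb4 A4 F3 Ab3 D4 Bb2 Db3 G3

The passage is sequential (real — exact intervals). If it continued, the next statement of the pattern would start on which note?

Eb2

The 3-note cells begin on C4, F3, Bb2 — each down a 5th from the last.
The next head, down a 5th from Bb2, is Eb2.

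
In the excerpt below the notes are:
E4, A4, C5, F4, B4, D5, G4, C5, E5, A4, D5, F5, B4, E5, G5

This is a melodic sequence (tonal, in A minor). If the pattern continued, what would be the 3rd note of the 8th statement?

C6

With 3-note cells, note 3 of each statement runs C5, D5, E5, F5, G5.
Each moves up a 2nd. Continuing: A5 → B5 → C6.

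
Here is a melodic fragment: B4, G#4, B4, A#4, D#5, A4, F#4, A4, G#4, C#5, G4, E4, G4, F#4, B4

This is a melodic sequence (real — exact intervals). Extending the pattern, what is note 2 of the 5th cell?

C4

Grouping in 5s, the 2nd note of each cell is G#4, F#4, E4.
Carrying that down a 2nd forward: D4 → C4.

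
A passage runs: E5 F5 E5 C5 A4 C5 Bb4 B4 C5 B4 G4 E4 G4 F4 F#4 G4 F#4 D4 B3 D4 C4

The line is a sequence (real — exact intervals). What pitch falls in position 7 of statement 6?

A2

The unit is 7 notes. Position-7 pitches of the 3 shown cells: Bb4, F4, C4.
Extending down a 4th: G3 → D3 → A2.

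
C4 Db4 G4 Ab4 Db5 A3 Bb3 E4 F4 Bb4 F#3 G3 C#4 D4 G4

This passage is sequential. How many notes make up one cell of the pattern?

Try groups of 5 (3 cells in 15 notes):
C4 Db4 G4 Ab4 Db5 | A3 Bb3 E4 F4 Bb4 | F#3 G3 C#4 D4 G4
Every group is a transposition down a 3rd of the one before; no shorter unit works.

5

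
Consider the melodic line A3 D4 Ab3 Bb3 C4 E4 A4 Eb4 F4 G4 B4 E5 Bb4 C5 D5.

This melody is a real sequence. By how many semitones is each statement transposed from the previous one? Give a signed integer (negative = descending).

Taking 5-note groups, the heads are A3, E4, B4: the pattern moves up a 5th.
A3→E4 is 64 − 57 = 7 semitones.

7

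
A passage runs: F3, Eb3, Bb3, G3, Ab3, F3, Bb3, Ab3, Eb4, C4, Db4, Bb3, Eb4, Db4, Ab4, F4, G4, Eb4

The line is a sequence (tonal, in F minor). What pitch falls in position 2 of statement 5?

The unit is 6 notes. Position-2 pitches of the 3 shown cells: Eb3, Ab3, Db4.
Carrying that up a 4th forward: G4 → C5.

C5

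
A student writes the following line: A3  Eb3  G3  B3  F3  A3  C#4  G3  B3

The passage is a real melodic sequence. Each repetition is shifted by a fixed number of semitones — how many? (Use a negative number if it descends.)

2

With a 3-note motive the entries are A3, B3, C#4, each up a 2nd from the previous.
A3→B3 is 59 − 57 = 2 semitones.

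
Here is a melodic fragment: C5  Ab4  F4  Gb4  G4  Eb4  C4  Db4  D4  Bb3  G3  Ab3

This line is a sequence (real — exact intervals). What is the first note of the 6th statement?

Taking 4-note groups, the heads are C5, G4, D4: the pattern moves down a 4th.
Extending the heads down a 4th: A3 → E3 → B2.

B2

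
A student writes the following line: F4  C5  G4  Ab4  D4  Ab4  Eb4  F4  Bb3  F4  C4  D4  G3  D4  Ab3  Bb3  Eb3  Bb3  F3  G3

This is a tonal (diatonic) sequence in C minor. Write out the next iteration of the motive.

The 4-note cells begin on F4, D4, Bb3, G3, Eb3 — each down a 3rd from the last.
Statement 6 starts on C3 and keeps the same diatonic contour: C3 G3 D3 Eb3.

C3 G3 D3 Eb3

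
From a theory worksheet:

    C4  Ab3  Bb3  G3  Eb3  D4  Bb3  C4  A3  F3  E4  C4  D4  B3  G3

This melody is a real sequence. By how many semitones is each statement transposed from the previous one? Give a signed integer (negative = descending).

The 5-note cells begin on C4, D4, E4 — each up a 2nd from the last.
Counting half-steps from C4 to D4: 2.

2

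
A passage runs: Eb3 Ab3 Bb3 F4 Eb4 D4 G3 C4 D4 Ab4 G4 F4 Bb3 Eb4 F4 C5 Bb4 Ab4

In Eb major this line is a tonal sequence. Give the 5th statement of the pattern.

Taking 6-note groups, the heads are Eb3, G3, Bb3: the pattern moves up a 3rd.
Carrying on: D4 → F4.
From F4 the diatonic shape gives F4 Bb4 C5 G5 F5 Eb5.

F4 Bb4 C5 G5 F5 Eb5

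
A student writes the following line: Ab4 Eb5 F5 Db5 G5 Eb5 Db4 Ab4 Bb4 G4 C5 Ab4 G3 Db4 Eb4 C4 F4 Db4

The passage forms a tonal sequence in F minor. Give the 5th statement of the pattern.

F2 C3 Db3 Bb2 Eb3 C3

Unit = 6 notes; the statements start on Ab4, Db4, G3, moving down a 5th each time.
Extending down a 5th: C3 → F2.
So cell 5 is F2 C3 Db3 Bb2 Eb3 C3.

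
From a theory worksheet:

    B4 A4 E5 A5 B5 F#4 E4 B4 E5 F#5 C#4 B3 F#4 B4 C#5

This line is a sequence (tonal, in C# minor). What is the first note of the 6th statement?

A2

With a 5-note motive the entries are B4, F#4, C#4, each down a 4th from the previous.
Continuing: G#3 → D#3 → A2. Statement 6 starts on A2.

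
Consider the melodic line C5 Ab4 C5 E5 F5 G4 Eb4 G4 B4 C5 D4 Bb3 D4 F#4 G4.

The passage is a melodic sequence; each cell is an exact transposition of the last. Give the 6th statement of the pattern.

With a 5-note motive the entries are C5, G4, D4, each down a 4th from the previous.
Extending down a 4th: A3 → E3 → B2.
Statement 6 starts on B2 and keeps the same exact contour: B2 G2 B2 D#3 E3.

B2 G2 B2 D#3 E3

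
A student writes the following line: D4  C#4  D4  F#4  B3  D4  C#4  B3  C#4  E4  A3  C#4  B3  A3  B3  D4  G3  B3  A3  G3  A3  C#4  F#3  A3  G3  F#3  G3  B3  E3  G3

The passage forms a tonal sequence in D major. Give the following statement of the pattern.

F#3 E3 F#3 A3 D3 F#3

Unit = 6 notes; the statements start on D4, C#4, B3, A3, G3, moving down a 2nd each time.
So cell 6 is F#3 E3 F#3 A3 D3 F#3.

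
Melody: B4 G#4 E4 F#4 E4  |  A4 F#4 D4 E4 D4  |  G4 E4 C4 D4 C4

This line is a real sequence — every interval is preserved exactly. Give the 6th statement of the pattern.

Db4 Bb3 Gb3 Ab3 Gb3

Unit = 5 notes; the statements start on B4, A4, G4, moving down a 2nd each time.
Carrying on: F4 → Eb4 → Db4.
From Db4 the exact shape gives Db4 Bb3 Gb3 Ab3 Gb3.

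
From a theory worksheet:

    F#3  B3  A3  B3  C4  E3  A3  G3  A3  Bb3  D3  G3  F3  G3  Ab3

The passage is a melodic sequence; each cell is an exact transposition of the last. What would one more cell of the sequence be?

C3 F3 Eb3 F3 Gb3

The 5-note cells begin on F#3, E3, D3 — each down a 2nd from the last.
So cell 4 is C3 F3 Eb3 F3 Gb3.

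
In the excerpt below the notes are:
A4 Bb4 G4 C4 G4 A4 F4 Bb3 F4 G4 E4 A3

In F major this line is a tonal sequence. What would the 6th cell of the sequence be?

C4 D4 Bb3 E3

Taking 4-note groups, the heads are A4, G4, F4: the pattern moves down a 2nd.
Continuing the starts: E4 → D4 → C4.
Statement 6 starts on C4 and keeps the same diatonic contour: C4 D4 Bb3 E3.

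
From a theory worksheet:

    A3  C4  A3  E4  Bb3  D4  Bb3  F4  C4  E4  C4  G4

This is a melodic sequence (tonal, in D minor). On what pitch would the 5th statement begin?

E4

Taking 4-note groups, the heads are A3, Bb3, C4: the pattern moves up a 2nd.
Extending the heads up a 2nd: D4 → E4.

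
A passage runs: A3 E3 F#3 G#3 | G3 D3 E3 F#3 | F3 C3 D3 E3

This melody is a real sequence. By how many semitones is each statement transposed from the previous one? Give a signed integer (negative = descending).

The 4-note cells begin on A3, G3, F3 — each down a 2nd from the last.
A3→G3 is 55 − 57 = -2 semitones.

-2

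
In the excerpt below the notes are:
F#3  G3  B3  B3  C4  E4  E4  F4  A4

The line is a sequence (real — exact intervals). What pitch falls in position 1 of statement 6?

G5

Grouping in 3s, the 1st note of each cell is F#3, B3, E4.
Each moves up a 4th. Continuing: A4 → D5 → G5.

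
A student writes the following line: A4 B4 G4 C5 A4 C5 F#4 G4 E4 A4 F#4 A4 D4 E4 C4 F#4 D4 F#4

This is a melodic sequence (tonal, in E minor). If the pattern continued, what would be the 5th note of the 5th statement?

G3

Grouping in 6s, the 5th note of each cell is A4, F#4, D4.
Each moves down a 3rd. Continuing: B3 → G3.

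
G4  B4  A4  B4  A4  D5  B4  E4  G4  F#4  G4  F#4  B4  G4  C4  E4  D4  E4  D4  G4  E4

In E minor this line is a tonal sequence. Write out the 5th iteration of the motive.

Unit = 7 notes; the statements start on G4, E4, C4, moving down a 3rd each time.
Extending down a 3rd: A3 → F#3.
From F#3 the diatonic shape gives F#3 A3 G3 A3 G3 C4 A3.

F#3 A3 G3 A3 G3 C4 A3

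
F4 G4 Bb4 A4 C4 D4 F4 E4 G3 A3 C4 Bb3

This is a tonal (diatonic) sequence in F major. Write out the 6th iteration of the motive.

E2 F2 A2 G2

Unit = 4 notes; the statements start on F4, C4, G3, moving down a 4th each time.
Carrying on: D3 → A2 → E2.
So cell 6 is E2 F2 A2 G2.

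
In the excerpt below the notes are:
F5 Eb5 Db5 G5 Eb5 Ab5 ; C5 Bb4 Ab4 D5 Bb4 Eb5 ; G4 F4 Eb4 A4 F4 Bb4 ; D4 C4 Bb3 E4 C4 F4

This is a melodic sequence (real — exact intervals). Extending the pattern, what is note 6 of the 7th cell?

D3

The unit is 6 notes. Position-6 pitches of the 4 shown cells: Ab5, Eb5, Bb4, F4.
Carrying that down a 4th forward: C4 → G3 → D3.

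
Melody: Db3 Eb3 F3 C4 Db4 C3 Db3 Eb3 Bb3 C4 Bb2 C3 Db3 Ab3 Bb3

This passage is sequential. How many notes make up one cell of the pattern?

5

15 notes total. Splitting into 3 groups of 5:
Db3 Eb3 F3 C4 Db4 | C3 Db3 Eb3 Bb3 C4 | Bb2 C3 Db3 Ab3 Bb3
Every group is a transposition down a 2nd of the one before; no shorter unit works.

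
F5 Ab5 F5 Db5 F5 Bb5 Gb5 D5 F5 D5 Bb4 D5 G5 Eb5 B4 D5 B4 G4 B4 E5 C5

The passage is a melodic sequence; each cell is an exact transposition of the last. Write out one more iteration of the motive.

G#4 B4 G#4 E4 G#4 C#5 A4

The 7-note cells begin on F5, D5, B4 — each down a 3rd from the last.
Statement 4 starts on G#4 and keeps the same exact contour: G#4 B4 G#4 E4 G#4 C#5 A4.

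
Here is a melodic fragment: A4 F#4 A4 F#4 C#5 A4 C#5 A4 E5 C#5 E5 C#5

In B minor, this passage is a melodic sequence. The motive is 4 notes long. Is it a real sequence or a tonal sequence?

Every note is diatonic to B minor.
Cell 1 has -3 semitones from note 1 to 2, but cell 2 has -4 — the interval quality changes while the contour stays the same, which is the hallmark of a tonal sequence.

tonal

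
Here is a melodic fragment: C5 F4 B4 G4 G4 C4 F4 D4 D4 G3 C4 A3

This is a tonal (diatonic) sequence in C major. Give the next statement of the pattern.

The 4-note cells begin on C5, G4, D4 — each down a 4th from the last.
Statement 4 starts on A3 and keeps the same diatonic contour: A3 D3 G3 E3.

A3 D3 G3 E3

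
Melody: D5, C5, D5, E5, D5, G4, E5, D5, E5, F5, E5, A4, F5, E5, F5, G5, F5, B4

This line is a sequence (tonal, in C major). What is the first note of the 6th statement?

Unit = 6 notes; the statements start on D5, E5, F5, moving up a 2nd each time.
Extending the heads up a 2nd: G5 → A5 → B5.

B5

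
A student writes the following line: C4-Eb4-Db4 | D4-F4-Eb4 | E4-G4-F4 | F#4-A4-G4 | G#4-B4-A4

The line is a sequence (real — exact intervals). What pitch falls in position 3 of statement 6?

B4

Grouping in 3s, the 3rd note of each cell is Db4, Eb4, F4, G4, A4.
Each moves up a 2nd; the next is B4.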